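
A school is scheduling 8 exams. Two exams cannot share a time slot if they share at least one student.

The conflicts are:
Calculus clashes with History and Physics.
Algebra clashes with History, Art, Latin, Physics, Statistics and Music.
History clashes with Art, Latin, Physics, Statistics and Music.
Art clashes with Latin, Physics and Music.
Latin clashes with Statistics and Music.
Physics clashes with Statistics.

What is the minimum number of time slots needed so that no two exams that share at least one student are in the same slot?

Algebra, History, Art, Latin, Music are mutually in conflict, so at least 5 time slots are needed.
A valid assignment using 5 time slots: Calculus=2, Algebra=2, History=1, Art=3, Latin=4, Physics=4, Statistics=3, Music=5. Each listed conflict is separated.

5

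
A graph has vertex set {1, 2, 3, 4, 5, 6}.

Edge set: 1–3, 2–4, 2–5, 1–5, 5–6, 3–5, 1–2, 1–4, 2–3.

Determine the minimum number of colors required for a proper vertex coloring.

1, 2, 3, 5 are mutually adjacent (a clique of size 4), so at least 4 colors are needed.
One proper 4-coloring: 1=blue, 2=green, 3=yellow, 4=red, 5=red, 6=blue. No two adjacent vertices share a color.

4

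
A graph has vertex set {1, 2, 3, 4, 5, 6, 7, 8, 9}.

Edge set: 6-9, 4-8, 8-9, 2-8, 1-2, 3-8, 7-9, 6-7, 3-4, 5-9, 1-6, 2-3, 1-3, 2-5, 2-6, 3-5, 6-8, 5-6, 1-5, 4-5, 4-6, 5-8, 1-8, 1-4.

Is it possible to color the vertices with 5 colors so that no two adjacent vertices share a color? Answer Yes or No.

The chromatic number is 5. 1, 3, 4, 5, 8 are mutually adjacent (a clique of size 5), so at least 5 colors are needed.
5 colors suffice: color red → {5, 7}; color blue → {8}; color green → {3, 6}; color yellow → {1, 9}; color purple → {2, 4}.
That is already a proper 5-coloring.

Yes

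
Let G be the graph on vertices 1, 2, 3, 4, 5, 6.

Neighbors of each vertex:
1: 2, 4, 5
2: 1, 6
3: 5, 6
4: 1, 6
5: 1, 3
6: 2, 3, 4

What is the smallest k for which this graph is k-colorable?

3

The cycle 5-1-2-6-3-5 has odd length 5, so it cannot be 2-colored; at least 3 colors are needed.
3 colors suffice: color a → {1, 6}; color b → {2, 4, 5}; color c → {3}. No two adjacent vertices share a color.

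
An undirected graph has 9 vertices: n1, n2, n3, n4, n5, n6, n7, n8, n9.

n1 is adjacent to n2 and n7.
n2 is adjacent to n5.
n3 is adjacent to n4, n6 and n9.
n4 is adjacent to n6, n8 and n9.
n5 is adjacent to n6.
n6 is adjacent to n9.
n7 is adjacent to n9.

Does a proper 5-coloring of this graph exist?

The chromatic number is 4. n3, n4, n6, n9 form a clique, so at least 4 colors are needed.
4 colors suffice: color R → {n1, n6, n8}; color B → {n2, n4, n7}; color G → {n5, n9}; color Y → {n3}.
Since 5 ≥ 4, a proper 5-coloring certainly exists.

Yes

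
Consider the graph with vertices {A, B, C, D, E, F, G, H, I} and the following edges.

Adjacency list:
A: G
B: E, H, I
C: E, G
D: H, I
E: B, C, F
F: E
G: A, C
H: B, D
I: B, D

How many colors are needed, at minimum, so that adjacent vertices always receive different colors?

B and H are adjacent, so at least 2 colors are needed.
2 colors suffice: color red → {A, B, C, D, F}; color blue → {E, G, H, I}. Each edge has distinct colors on its endpoints.

2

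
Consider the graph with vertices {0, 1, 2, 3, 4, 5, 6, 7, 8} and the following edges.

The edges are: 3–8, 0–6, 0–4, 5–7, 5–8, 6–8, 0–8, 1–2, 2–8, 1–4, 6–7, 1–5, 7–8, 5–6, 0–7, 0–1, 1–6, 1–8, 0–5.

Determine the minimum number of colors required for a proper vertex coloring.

5

0, 1, 5, 6, 8 form a clique, so at least 5 colors are needed.
5 colors suffice: color a → {4, 8}; color b → {0, 2, 3}; color c → {1, 7}; color d → {5}; color e → {6}. No two adjacent vertices share a color.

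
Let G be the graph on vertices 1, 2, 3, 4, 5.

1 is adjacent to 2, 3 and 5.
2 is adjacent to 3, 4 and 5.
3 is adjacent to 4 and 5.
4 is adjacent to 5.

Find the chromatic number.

1, 2, 3, 5 form a clique, so at least 4 colors are needed.
4 colors suffice: color red → {3}; color blue → {2}; color green → {5}; color yellow → {1, 4}. Every edge joins two different colors.

4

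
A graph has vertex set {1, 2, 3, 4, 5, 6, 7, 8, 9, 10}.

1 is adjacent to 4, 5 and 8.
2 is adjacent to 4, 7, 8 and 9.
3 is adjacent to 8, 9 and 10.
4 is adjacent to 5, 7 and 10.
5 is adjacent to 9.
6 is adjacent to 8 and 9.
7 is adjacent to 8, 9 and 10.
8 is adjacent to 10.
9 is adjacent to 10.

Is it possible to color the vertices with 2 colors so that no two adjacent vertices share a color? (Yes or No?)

7, 8, 10 form a triangle, so at least 3 colors are needed.
So 2 colors are not enough.

No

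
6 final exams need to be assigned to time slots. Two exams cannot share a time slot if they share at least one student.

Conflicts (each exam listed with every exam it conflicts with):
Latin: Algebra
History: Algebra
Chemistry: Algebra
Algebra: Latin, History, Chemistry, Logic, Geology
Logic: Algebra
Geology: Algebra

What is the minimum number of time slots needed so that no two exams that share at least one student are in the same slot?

2

Algebra and Logic conflict, so at least 2 time slots are needed.
2 time slots suffice: time slot 1 → {Algebra}; time slot 2 → {Latin, History, Chemistry, Logic, Geology}. Each listed conflict is separated.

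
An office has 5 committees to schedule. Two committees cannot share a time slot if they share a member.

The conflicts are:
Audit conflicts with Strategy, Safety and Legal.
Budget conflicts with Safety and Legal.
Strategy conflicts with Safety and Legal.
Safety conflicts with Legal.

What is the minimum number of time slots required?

Audit, Strategy, Safety, Legal pairwise conflict, so at least 4 time slots are needed.
Using 4 time slots: Audit=3, Budget=3, Strategy=4, Safety=1, Legal=2. Each listed conflict is separated.

4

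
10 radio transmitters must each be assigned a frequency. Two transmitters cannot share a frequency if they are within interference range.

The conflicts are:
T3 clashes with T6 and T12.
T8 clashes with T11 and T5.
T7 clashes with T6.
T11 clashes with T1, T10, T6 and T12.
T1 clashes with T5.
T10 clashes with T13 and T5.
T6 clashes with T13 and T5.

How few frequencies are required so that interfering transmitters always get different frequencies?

T6 and T13 conflict, so at least 2 frequencies are needed.
2 frequencies suffice: frequency 1 → {T8, T1, T10, T6, T12}; frequency 2 → {T3, T7, T11, T13, T5}. Every pair that conflicts lands in different frequencies.

2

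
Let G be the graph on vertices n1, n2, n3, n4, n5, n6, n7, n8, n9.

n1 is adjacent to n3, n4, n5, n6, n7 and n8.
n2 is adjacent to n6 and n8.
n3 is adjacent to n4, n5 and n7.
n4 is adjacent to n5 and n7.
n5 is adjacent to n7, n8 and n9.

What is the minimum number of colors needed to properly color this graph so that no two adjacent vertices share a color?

5

n1, n3, n4, n5, n7 form a clique, so at least 5 colors are needed.
5 colors suffice: color R → {n1, n2, n9}; color B → {n5, n6}; color G → {n7, n8}; color Y → {n4}; color P → {n3}. Every edge joins two different colors.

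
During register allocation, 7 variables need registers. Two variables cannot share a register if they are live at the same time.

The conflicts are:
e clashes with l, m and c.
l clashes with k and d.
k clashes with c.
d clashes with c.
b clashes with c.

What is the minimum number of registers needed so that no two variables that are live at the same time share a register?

b and c conflict, so at least 2 registers are needed.
2 registers suffice: e=2, l=1, k=2, m=1, d=2, b=2, c=1. Each listed conflict is separated.

2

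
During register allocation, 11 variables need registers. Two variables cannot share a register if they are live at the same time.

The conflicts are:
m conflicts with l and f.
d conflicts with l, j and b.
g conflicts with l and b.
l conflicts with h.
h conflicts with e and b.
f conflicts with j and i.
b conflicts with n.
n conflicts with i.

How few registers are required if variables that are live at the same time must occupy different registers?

3

The cycle d-j-f-m-l-d has odd length 5, so it cannot be 2-colored; at least 3 registers are needed.
A valid assignment using 3 registers: m=2, d=2, g=2, l=1, h=2, e=1, f=1, j=3, b=1, n=3, i=2. No two conflicting variables share a register.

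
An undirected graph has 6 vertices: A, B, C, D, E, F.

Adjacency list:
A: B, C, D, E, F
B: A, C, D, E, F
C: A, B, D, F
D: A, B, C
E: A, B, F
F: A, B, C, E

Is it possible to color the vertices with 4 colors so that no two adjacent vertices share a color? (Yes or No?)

Yes

The chromatic number is 4. A, B, C, F are pairwise adjacent (a clique of size 4), so at least 4 colors are needed.
4 colors suffice: color 1 → {B}; color 2 → {A}; color 3 → {C, E}; color 4 → {D, F}.
That is already a proper 4-coloring.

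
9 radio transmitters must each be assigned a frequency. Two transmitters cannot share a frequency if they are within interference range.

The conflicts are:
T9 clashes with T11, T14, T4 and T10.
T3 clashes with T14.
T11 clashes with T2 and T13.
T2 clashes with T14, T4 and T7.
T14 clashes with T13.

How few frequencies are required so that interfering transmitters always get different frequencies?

2

T11 and T13 conflict, so at least 2 frequencies are needed.
2 frequencies suffice: frequency 1 → {T9, T3, T2, T13}; frequency 2 → {T11, T14, T4, T10, T7}. Every pair that conflicts lands in different frequencies.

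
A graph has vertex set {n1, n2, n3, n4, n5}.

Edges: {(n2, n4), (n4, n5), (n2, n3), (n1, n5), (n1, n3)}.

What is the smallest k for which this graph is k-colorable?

3

The cycle n3-n2-n4-n5-n1-n3 has odd length 5, so it cannot be 2-colored; at least 3 colors are needed.
3 colors suffice: color 1 → {n3, n4}; color 2 → {n1, n2}; color 3 → {n5}. Every edge joins two different colors.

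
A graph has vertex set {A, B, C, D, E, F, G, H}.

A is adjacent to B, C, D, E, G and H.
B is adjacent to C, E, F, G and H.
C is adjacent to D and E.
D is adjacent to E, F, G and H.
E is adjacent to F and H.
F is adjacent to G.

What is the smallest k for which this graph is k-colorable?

A, D, E, H are mutually adjacent (a clique of size 4), so at least 4 colors are needed.
A valid assignment using 4 colors: A=3, B=2, C=4, D=2, E=1, F=3, G=1, H=4. Each edge has distinct colors on its endpoints.

4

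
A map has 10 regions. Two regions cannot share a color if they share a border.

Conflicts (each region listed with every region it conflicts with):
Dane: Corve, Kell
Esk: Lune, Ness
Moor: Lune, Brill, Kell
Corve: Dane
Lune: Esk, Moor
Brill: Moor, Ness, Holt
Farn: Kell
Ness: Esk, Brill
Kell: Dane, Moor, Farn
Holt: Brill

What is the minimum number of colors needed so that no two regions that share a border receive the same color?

3

The cycle Moor-Brill-Ness-Esk-Lune-Moor has odd length 5, so it cannot be 2-colored; at least 3 colors are needed.
3 colors suffice: color 1 → {Esk, Corve, Brill, Kell}; color 2 → {Dane, Moor, Farn, Ness, Holt}; color 3 → {Lune}. Every pair that conflicts lands in different colors.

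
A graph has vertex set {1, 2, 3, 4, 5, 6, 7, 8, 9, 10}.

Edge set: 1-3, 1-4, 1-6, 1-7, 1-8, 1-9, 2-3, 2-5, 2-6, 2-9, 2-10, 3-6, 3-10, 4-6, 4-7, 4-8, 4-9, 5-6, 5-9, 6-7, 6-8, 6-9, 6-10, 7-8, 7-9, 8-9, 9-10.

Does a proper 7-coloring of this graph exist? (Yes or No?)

The chromatic number is 6. 1, 4, 6, 7, 8, 9 form a clique, so at least 6 colors are needed.
6 colors suffice: color red → {6}; color blue → {3, 9}; color green → {1, 2}; color yellow → {4, 5, 10}; color purple → {7}; color orange → {8}.
Since 7 ≥ 6, a proper 7-coloring certainly exists.

Yes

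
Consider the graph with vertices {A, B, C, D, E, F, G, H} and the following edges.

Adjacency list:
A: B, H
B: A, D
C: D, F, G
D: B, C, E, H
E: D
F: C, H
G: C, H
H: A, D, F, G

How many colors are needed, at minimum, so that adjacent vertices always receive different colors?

2

G and H are adjacent, so at least 2 colors are needed.
One proper 2-coloring: A=2, B=1, C=1, D=2, E=1, F=2, G=2, H=1. Every edge joins two different colors.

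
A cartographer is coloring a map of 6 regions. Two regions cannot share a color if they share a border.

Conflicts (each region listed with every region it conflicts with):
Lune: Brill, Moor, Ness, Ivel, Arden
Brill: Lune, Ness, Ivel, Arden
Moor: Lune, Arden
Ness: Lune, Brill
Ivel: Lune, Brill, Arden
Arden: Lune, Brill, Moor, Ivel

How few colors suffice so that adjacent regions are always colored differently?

4

Lune, Brill, Ivel, Arden all conflict with each other, so at least 4 colors are needed.
A valid assignment using 4 colors: Lune=1, Brill=3, Moor=3, Ness=2, Ivel=4, Arden=2. Each listed conflict is separated.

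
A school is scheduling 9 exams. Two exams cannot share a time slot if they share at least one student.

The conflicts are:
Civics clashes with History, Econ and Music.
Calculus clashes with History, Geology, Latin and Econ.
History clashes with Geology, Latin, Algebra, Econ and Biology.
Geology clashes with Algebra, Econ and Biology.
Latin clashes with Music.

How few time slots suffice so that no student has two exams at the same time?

Calculus, History, Geology, Econ are mutually in conflict, so at least 4 time slots are needed.
Using 4 time slots: Civics=2, Calculus=3, History=1, Geology=2, Latin=2, Algebra=3, Econ=4, Music=1, Biology=3. Each listed conflict is separated.

4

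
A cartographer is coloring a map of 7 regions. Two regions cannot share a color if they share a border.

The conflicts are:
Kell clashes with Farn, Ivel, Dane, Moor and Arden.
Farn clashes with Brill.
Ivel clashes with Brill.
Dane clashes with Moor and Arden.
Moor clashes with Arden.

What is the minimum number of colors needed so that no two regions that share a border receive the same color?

Kell, Dane, Moor, Arden pairwise conflict, so at least 4 colors are needed.
4 colors suffice: color 1 → {Kell, Brill}; color 2 → {Farn, Ivel, Arden}; color 3 → {Moor}; color 4 → {Dane}. No two conflicting regions share a color.

4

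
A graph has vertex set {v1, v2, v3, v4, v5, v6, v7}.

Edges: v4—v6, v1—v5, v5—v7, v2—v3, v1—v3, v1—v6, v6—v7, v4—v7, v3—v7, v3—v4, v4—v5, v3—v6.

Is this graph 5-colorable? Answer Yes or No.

Yes

The chromatic number is 4. v3, v4, v6, v7 are mutually adjacent (a clique of size 4), so at least 4 colors are needed.
One proper 4-coloring: v1=3, v2=2, v3=1, v4=3, v5=1, v6=2, v7=4.
Since 5 ≥ 4, a proper 5-coloring certainly exists.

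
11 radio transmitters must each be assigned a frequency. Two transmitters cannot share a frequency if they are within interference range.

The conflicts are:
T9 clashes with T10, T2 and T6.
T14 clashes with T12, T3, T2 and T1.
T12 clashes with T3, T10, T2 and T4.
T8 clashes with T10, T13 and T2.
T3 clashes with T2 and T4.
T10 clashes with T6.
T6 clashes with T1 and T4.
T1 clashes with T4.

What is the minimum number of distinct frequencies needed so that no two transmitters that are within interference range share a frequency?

T14, T12, T3, T2 are mutually in conflict, so at least 4 frequencies are needed.
A valid assignment using 4 frequencies: T9=3, T14=4, T12=2, T8=2, T3=3, T10=1, T13=1, T2=1, T6=2, T1=3, T4=1. No two conflicting transmitters share a frequency.

4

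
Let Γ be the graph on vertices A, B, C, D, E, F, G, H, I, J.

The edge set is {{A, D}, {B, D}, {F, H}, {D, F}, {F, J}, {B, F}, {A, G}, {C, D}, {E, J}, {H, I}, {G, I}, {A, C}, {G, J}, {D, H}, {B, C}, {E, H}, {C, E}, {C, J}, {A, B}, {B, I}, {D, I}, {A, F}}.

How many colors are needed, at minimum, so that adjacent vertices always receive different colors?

4

A, B, D, F are mutually adjacent (a clique of size 4), so at least 4 colors are needed.
A valid assignment using 4 colors: A=2, B=4, C=3, D=1, E=4, F=3, G=4, H=2, I=3, J=1. No two adjacent vertices share a color.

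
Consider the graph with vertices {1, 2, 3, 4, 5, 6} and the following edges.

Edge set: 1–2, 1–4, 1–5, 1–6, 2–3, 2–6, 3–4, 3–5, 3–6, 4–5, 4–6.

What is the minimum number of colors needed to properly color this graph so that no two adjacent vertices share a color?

3

2, 3, 6 form a triangle, so at least 3 colors are needed.
3 colors suffice: color a → {2, 4}; color b → {1, 3}; color c → {5, 6}. Each edge has distinct colors on its endpoints.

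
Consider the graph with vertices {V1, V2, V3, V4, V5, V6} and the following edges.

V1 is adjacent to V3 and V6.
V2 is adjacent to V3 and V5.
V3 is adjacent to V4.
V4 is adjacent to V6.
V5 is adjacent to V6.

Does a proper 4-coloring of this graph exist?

The chromatic number is 3. The cycle V2-V3-V4-V6-V5-V2 has odd length 5, so it cannot be 2-colored; at least 3 colors are needed.
A valid assignment using 3 colors: V1=2, V2=2, V3=1, V4=2, V5=3, V6=1.
Since 4 ≥ 3, a proper 4-coloring certainly exists.

Yes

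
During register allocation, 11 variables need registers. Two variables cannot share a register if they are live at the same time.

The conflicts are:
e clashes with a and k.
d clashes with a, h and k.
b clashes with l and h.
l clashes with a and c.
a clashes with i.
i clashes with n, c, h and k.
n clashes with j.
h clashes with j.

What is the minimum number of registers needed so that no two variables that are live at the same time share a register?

The cycle l-c-i-h-b-l has odd length 5, so it cannot be 2-colored; at least 3 registers are needed.
Using 3 registers: e=1, d=1, b=3, l=1, a=2, i=1, n=2, c=2, h=2, k=2, j=1. Each listed conflict is separated.

3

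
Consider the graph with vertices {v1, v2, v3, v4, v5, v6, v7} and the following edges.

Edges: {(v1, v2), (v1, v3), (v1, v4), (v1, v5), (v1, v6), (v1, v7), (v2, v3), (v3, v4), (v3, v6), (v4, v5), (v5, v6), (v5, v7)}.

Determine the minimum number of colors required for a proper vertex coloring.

3

v1, v5, v7 form a triangle, so at least 3 colors are needed.
3 colors suffice: color 1 → {v1}; color 2 → {v3, v5}; color 3 → {v2, v4, v6, v7}. Each edge has distinct colors on its endpoints.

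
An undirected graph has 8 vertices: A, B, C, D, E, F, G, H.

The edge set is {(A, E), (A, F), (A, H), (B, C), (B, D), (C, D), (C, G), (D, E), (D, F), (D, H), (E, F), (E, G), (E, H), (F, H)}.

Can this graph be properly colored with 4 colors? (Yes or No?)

The chromatic number is 4. A, E, F, H are pairwise adjacent (a clique of size 4), so at least 4 colors are needed.
4 colors suffice: color 1 → {C, E}; color 2 → {A, D, G}; color 3 → {B, F}; color 4 → {H}.
That is already a proper 4-coloring.

Yes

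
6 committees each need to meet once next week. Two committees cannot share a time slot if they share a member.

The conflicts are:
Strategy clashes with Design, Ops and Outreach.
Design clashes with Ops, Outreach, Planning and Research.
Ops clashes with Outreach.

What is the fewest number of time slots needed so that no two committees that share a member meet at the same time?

Strategy, Design, Ops, Outreach all conflict with each other, so at least 4 time slots are needed.
4 time slots suffice: time slot 1 → {Design}; time slot 2 → {Ops, Planning, Research}; time slot 3 → {Strategy}; time slot 4 → {Outreach}. Each listed conflict is separated.

4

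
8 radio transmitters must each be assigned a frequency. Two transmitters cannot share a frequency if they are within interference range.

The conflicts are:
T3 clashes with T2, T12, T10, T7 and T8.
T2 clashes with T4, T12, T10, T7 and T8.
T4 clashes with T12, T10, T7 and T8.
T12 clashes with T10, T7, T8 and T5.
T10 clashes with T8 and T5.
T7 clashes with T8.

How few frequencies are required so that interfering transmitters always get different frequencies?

T3, T2, T12, T10, T8 all conflict with each other, so at least 5 frequencies are needed.
5 frequencies suffice: frequency 1 → {T12}; frequency 2 → {T8, T5}; frequency 3 → {T10, T7}; frequency 4 → {T2}; frequency 5 → {T3, T4}. Each listed conflict is separated.

5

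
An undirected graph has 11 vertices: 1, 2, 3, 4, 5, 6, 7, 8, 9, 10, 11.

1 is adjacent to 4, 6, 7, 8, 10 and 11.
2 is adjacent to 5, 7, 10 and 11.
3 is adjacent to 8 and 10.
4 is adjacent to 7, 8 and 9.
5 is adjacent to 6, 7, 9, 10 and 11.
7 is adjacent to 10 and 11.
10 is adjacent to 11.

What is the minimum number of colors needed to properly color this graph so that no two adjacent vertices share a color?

2, 5, 7, 10, 11 are pairwise adjacent (a clique of size 5), so at least 5 colors are needed.
One proper 5-coloring: 1=red, 2=purple, 3=red, 4=green, 5=red, 6=blue, 7=blue, 8=blue, 9=blue, 10=green, 11=yellow. Every edge joins two different colors.

5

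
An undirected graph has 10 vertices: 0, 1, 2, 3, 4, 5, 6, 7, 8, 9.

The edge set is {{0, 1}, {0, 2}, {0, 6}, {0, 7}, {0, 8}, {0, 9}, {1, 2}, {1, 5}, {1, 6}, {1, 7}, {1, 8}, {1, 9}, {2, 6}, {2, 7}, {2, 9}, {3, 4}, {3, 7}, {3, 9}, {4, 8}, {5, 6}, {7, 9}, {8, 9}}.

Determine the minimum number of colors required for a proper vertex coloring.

5

0, 1, 2, 7, 9 form a clique, so at least 5 colors are needed.
5 colors suffice: color red → {1, 3}; color blue → {4, 6, 9}; color green → {0, 5}; color yellow → {7, 8}; color purple → {2}. No two adjacent vertices share a color.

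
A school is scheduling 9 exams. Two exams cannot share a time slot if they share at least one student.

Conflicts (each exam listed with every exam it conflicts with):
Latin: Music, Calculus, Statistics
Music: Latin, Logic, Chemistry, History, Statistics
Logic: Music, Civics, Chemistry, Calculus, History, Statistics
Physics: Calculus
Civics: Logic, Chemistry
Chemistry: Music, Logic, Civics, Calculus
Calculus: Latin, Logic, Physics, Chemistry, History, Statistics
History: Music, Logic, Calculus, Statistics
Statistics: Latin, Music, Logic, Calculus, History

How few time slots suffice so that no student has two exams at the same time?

4

Music, Logic, History, Statistics all conflict with each other, so at least 4 time slots are needed.
4 time slots suffice: time slot 1 → {Music, Civics, Calculus}; time slot 2 → {Latin, Logic, Physics}; time slot 3 → {Chemistry, Statistics}; time slot 4 → {History}. Each listed conflict is separated.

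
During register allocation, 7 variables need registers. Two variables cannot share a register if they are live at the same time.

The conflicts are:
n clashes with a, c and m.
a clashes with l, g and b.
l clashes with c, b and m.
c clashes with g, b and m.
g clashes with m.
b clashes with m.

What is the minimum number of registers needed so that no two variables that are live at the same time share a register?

l, c, b, m all conflict with each other, so at least 4 registers are needed.
4 registers suffice: n=3, a=1, l=4, c=2, g=3, b=3, m=1. Each listed conflict is separated.

4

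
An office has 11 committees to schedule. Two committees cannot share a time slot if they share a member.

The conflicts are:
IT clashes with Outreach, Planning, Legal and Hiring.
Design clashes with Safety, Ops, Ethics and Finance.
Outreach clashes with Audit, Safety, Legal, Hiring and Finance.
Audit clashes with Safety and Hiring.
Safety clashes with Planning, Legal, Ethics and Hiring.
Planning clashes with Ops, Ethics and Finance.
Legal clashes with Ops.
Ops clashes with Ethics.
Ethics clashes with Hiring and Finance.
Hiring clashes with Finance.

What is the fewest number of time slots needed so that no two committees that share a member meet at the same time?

Outreach, Audit, Safety, Hiring all conflict with each other, so at least 4 time slots are needed.
Using 4 time slots: IT=1, Design=3, Outreach=2, Audit=4, Safety=1, Planning=3, Legal=3, Ops=1, Ethics=2, Hiring=3, Finance=1. No two conflicting committees share a time slot.

4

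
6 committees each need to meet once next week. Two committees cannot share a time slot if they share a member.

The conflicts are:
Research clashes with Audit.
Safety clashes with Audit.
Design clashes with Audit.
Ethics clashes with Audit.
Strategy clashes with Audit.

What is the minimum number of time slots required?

2

Design and Audit conflict, so at least 2 time slots are needed.
Using 2 time slots: Research=2, Safety=2, Design=2, Ethics=2, Strategy=2, Audit=1. No two conflicting committees share a time slot.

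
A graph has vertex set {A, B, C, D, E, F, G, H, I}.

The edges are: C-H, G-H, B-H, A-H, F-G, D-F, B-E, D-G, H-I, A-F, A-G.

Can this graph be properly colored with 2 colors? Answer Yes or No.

A, G, H form a triangle, so at least 3 colors are needed.
So 2 colors are not enough.

No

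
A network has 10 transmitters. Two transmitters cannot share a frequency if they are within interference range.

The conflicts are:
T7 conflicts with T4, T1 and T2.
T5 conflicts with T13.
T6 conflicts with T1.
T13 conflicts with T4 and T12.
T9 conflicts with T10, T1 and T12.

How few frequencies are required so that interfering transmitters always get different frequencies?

2

T7 and T1 conflict, so at least 2 frequencies are needed.
A valid assignment using 2 frequencies: T7=1, T5=2, T6=1, T13=1, T4=2, T9=1, T10=2, T1=2, T12=2, T2=2. Every pair that conflicts lands in different frequencies.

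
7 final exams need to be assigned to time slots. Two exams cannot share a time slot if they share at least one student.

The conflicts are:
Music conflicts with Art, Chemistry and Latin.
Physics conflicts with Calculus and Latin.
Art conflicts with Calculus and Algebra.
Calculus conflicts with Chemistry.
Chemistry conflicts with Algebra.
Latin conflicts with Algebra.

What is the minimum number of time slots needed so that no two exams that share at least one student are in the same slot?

3

The cycle Physics-Latin-Music-Art-Calculus-Physics has odd length 5, so it cannot be 2-colored; at least 3 time slots are needed.
3 time slots suffice: time slot 1 → {Music, Calculus, Algebra}; time slot 2 → {Art, Chemistry, Latin}; time slot 3 → {Physics}. No two conflicting exams share a time slot.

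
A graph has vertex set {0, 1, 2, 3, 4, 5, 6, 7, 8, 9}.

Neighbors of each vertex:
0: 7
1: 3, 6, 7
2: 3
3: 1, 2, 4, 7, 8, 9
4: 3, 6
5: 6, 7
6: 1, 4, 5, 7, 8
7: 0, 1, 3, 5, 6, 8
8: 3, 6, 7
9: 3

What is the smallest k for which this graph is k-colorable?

3

1, 3, 7 are mutually adjacent, so at least 3 colors are needed.
3 colors suffice: color a → {2, 4, 7, 9}; color b → {0, 3, 6}; color c → {1, 5, 8}. No two adjacent vertices share a color.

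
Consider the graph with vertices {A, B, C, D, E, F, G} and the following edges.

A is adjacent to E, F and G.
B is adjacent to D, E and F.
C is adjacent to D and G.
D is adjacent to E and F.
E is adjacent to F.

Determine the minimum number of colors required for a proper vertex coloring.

4

B, D, E, F are pairwise adjacent (a clique of size 4), so at least 4 colors are needed.
4 colors suffice: color 1 → {E, G}; color 2 → {C, F}; color 3 → {A, D}; color 4 → {B}. Each edge has distinct colors on its endpoints.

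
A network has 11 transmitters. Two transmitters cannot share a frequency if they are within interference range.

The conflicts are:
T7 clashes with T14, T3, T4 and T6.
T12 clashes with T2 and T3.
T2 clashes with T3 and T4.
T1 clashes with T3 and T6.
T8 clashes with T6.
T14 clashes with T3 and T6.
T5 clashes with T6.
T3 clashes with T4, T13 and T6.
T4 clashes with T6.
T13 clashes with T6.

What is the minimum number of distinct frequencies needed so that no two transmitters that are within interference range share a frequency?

T7, T14, T3, T6 pairwise conflict, so at least 4 frequencies are needed.
4 frequencies suffice: T7=3, T12=3, T2=1, T1=3, T8=2, T14=4, T5=2, T3=2, T4=4, T13=3, T6=1. Every pair that conflicts lands in different frequencies.

4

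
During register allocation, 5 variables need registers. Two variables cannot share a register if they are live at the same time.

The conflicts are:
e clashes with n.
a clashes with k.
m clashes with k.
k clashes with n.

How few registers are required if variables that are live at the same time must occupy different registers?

a and k conflict, so at least 2 registers are needed.
2 registers suffice: e=1, a=2, m=2, k=1, n=2. Every pair that conflicts lands in different registers.

2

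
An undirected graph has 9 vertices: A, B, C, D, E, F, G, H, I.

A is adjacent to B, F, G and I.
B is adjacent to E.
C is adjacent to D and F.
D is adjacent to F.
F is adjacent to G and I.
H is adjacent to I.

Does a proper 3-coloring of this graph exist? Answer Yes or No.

The chromatic number is 3. C, D, F are mutually adjacent, so at least 3 colors are needed.
A valid assignment using 3 colors: A=2, B=1, C=3, D=2, E=2, F=1, G=3, H=1, I=3.
That is already a proper 3-coloring.

Yes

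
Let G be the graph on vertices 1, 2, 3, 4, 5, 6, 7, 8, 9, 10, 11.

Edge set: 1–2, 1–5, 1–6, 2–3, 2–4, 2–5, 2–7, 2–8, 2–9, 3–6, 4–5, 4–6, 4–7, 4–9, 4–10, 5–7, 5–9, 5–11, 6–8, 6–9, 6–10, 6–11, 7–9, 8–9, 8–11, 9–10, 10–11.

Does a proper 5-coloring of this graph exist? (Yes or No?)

The chromatic number is 5. 2, 4, 5, 7, 9 form a clique, so at least 5 colors are needed.
5 colors suffice: color a → {2, 6}; color b → {1, 3, 9, 11}; color c → {5, 8, 10}; color d → {4}; color e → {7}.
That is already a proper 5-coloring.

Yes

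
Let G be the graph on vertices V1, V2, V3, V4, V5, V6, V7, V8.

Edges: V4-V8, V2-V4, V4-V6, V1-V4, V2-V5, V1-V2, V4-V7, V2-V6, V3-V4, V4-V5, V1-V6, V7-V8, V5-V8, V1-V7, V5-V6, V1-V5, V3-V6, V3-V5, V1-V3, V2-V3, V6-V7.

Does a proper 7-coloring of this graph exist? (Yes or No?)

Yes

The chromatic number is 6. V1, V2, V3, V4, V5, V6 form a clique, so at least 6 colors are needed.
6 colors suffice: V1=2, V2=5, V3=6, V4=1, V5=4, V6=3, V7=4, V8=2.
Since 7 ≥ 6, a proper 7-coloring certainly exists.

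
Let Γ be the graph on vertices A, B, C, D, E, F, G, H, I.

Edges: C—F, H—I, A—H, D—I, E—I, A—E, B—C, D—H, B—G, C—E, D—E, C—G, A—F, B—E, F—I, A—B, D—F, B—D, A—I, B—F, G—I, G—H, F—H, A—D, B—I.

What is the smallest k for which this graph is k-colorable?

A, D, F, H, I are pairwise adjacent (a clique of size 5), so at least 5 colors are needed.
5 colors suffice: A=purple, B=red, C=blue, D=yellow, E=green, F=green, G=green, H=red, I=blue. Every edge joins two different colors.

5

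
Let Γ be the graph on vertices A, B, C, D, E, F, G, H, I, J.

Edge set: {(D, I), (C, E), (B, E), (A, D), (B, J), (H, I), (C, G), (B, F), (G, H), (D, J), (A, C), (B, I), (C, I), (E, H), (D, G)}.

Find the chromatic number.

D and G are adjacent, so at least 2 colors are needed.
2 colors suffice: color red → {B, C, D, H}; color blue → {A, E, F, G, I, J}. Every edge joins two different colors.

2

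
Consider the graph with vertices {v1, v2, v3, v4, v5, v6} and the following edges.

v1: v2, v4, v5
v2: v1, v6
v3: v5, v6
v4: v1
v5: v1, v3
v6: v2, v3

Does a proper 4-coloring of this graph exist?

Yes

The chromatic number is 3. The cycle v5-v3-v6-v2-v1-v5 has odd length 5, so it cannot be 2-colored; at least 3 colors are needed.
One proper 3-coloring: v1=1, v2=2, v3=2, v4=2, v5=3, v6=1.
Since 4 ≥ 3, a proper 4-coloring certainly exists.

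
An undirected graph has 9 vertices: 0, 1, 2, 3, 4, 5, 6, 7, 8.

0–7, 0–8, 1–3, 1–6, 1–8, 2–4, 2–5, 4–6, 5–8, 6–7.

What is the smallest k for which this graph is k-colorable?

The cycle 1-6-7-0-8-1 has odd length 5, so it cannot be 2-colored; at least 3 colors are needed.
3 colors suffice: color a → {2, 3, 6, 8}; color b → {1, 4, 5, 7}; color c → {0}. Each edge has distinct colors on its endpoints.

3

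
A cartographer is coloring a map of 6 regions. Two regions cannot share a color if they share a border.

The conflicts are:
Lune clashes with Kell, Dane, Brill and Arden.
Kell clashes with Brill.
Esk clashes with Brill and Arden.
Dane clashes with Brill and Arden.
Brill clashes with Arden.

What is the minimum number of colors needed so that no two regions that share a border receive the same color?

4

Lune, Dane, Brill, Arden pairwise conflict, so at least 4 colors are needed.
4 colors suffice: Lune=2, Kell=3, Esk=2, Dane=4, Brill=1, Arden=3. Every pair that conflicts lands in different colors.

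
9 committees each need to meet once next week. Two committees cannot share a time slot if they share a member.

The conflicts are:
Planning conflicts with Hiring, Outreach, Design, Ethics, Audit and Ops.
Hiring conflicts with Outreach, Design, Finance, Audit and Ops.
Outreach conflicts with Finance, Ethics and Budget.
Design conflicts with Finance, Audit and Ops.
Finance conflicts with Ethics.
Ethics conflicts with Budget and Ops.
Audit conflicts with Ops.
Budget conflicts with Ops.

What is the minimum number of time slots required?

Planning, Hiring, Design, Audit, Ops all conflict with each other, so at least 5 time slots are needed.
Using 5 time slots: Planning=1, Hiring=2, Outreach=3, Design=4, Finance=1, Ethics=2, Audit=5, Budget=1, Ops=3. Every pair that conflicts lands in different time slots.

5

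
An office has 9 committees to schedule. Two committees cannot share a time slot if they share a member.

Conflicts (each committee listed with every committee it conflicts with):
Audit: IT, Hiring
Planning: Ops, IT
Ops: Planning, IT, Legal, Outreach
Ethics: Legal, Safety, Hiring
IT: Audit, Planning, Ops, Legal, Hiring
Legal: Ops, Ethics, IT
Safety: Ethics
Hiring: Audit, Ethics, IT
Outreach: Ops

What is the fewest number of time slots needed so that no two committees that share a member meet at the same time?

Planning, Ops, IT are mutually in conflict, so at least 3 time slots are needed.
3 time slots suffice: time slot 1 → {Ethics, IT, Outreach}; time slot 2 → {Ops, Safety, Hiring}; time slot 3 → {Audit, Planning, Legal}. Every pair that conflicts lands in different time slots.

3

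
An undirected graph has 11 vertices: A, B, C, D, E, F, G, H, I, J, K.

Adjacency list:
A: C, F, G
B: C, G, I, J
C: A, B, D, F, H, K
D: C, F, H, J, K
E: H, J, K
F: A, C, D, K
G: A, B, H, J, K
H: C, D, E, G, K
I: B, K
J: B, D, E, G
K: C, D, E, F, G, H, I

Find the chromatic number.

C, D, H, K form a clique, so at least 4 colors are needed.
4 colors suffice: color 1 → {A, B, K}; color 2 → {C, E, G, I}; color 3 → {F, H, J}; color 4 → {D}. Each edge has distinct colors on its endpoints.

4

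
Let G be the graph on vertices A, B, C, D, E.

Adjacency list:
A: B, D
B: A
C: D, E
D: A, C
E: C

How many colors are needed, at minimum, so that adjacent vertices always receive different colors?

2

A and B are adjacent, so at least 2 colors are needed.
2 colors suffice: A=red, B=blue, C=red, D=blue, E=blue. Each edge has distinct colors on its endpoints.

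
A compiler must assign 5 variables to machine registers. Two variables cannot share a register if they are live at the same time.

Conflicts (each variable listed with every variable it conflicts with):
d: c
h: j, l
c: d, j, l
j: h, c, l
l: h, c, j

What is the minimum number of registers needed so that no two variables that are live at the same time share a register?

c, j, l pairwise conflict, so at least 3 registers are needed.
3 registers suffice: d=2, h=1, c=1, j=2, l=3. Every pair that conflicts lands in different registers.

3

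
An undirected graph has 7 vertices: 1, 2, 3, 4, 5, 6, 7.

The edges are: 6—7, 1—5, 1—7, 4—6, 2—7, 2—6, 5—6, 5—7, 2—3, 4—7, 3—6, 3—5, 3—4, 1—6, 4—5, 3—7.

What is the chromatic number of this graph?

5

3, 4, 5, 6, 7 form a clique, so at least 5 colors are needed.
5 colors suffice: color a → {6}; color b → {7}; color c → {1, 3}; color d → {2, 5}; color e → {4}. Each edge has distinct colors on its endpoints.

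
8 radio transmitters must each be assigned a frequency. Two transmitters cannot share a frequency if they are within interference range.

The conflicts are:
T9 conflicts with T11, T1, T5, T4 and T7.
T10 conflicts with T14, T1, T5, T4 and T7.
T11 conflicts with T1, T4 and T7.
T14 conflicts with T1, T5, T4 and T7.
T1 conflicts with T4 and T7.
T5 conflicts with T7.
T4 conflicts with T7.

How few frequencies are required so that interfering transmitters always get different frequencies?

5

T9, T11, T1, T4, T7 pairwise conflict, so at least 5 frequencies are needed.
5 frequencies suffice: frequency 1 → {T7}; frequency 2 → {T5, T4}; frequency 3 → {T1}; frequency 4 → {T9, T14}; frequency 5 → {T10, T11}. Every pair that conflicts lands in different frequencies.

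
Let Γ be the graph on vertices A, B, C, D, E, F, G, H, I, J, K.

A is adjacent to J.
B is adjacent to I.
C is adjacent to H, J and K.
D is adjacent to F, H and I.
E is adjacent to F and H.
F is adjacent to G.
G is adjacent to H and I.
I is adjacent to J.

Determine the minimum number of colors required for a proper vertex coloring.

3

The cycle J-I-D-H-C-J has odd length 5, so it cannot be 2-colored; at least 3 colors are needed.
3 colors suffice: color red → {A, F, H, I, K}; color blue → {B, D, E, G, J}; color green → {C}. Each edge has distinct colors on its endpoints.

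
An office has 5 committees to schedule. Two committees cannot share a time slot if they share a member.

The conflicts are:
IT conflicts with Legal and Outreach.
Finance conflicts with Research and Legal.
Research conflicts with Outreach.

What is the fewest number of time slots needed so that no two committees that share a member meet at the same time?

The cycle Finance-Research-Outreach-IT-Legal-Finance has odd length 5, so it cannot be 2-colored; at least 3 time slots are needed.
3 time slots suffice: time slot 1 → {Finance, Outreach}; time slot 2 → {Research, Legal}; time slot 3 → {IT}. Each listed conflict is separated.

3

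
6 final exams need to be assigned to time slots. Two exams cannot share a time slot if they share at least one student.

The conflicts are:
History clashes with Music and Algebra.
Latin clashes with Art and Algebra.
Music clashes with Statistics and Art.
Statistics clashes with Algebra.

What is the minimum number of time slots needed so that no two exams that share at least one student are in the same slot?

3

The cycle Statistics-Music-Art-Latin-Algebra-Statistics has odd length 5, so it cannot be 2-colored; at least 3 time slots are needed.
A valid assignment using 3 time slots: History=2, Latin=3, Music=1, Statistics=2, Art=2, Algebra=1. Each listed conflict is separated.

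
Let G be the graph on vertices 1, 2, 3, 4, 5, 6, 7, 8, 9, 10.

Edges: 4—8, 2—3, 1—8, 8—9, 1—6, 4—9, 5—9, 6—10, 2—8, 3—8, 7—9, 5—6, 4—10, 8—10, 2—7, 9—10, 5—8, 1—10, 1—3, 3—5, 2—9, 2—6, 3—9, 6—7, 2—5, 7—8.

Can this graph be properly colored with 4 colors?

No

2, 3, 5, 8, 9 are mutually adjacent (a clique of size 5), so at least 5 colors are needed.
So 4 colors are not enough.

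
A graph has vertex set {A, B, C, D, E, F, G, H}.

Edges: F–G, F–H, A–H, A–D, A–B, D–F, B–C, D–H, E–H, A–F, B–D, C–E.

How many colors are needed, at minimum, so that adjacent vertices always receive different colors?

4

A, D, F, H are mutually adjacent (a clique of size 4), so at least 4 colors are needed.
A valid assignment using 4 colors: A=1, B=2, C=3, D=3, E=1, F=2, G=1, H=4. No two adjacent vertices share a color.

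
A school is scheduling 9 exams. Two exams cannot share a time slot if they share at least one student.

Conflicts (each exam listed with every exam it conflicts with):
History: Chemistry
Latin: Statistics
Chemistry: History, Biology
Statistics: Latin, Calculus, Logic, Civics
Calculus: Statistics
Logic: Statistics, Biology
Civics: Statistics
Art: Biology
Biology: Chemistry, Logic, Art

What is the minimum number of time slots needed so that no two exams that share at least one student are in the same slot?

2

Statistics and Calculus conflict, so at least 2 time slots are needed.
A valid assignment using 2 time slots: History=1, Latin=2, Chemistry=2, Statistics=1, Calculus=2, Logic=2, Civics=2, Art=2, Biology=1. Every pair that conflicts lands in different time slots.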